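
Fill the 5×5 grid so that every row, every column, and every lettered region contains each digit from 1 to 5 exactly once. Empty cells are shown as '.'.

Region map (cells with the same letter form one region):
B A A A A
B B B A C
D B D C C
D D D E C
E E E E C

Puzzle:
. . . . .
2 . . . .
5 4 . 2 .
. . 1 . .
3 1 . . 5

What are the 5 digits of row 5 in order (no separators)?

R1C1 = 1 (sole candidate).
R3C3 = 3 (sole candidate).
R3C5 = 1 (sole candidate).
R4C1 = 4 (sole candidate).
R4C2 = 2 (sole candidate).
R4C4 = 5 (sole candidate).
R4C5 = 3 (sole candidate).
R5C4 = 4: row 5 has {1,3,5}; col 4 has {2,5}; region has {1,3,5} → only 4 remains.
R1C4 = 3 (sole candidate).
R2C3 = 5 (sole candidate).
R2C4 = 1 (sole candidate).
R2C5 = 4 (sole candidate).
R5C3 = 2: row 5 has {1,3,4,5}; col 3 has {1,3,5}; region has {1,3,4,5} → only 2 remains.

31245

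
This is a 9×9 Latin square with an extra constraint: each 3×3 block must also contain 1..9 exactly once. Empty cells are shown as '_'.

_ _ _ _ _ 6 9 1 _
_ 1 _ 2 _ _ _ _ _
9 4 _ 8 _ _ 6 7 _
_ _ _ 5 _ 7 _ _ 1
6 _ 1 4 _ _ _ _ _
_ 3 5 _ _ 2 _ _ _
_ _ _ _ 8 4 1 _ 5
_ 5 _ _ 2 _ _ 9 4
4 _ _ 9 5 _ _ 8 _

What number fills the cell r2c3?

r1c5 = 4: in row 1, 4 can only go here (every other open cell in that row sees a 4).
r1c1 = 5: in row 1, 5 can only go here (every other open cell in that row sees a 5).
r2c3 = 6: in row 2, 6 can only go here (every other open cell in that row sees a 6).

6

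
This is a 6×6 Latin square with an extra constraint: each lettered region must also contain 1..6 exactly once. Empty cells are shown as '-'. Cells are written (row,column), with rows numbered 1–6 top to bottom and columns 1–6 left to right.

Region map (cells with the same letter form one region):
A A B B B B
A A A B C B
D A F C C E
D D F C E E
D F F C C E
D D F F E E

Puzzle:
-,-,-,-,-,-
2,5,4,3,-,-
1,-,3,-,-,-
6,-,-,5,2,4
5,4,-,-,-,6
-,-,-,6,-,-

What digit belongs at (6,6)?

(1,1) = 3 (sole candidate).
(2,6) = 1 (sole candidate).
(3,2) = 6 (sole candidate).
(3,5) = 4 (sole candidate).
(3,6) = 5 (sole candidate).
(4,2) = 3 (sole candidate).
(4,3) = 1 (sole candidate).
(5,3) = 2 (sole candidate).
(5,4) = 1 (sole candidate).
(5,5) = 3 (sole candidate).
(6,1) = 4 (sole candidate).
(6,2) = 2 (sole candidate).
(6,3) = 5 (sole candidate).
(6,5) = 1 (sole candidate).
(6,6) = 3: row 6 has {1,2,4,5,6}; col 6 has {1,4,5,6}; region has {1,2,4,5,6} → only 3 remains.

3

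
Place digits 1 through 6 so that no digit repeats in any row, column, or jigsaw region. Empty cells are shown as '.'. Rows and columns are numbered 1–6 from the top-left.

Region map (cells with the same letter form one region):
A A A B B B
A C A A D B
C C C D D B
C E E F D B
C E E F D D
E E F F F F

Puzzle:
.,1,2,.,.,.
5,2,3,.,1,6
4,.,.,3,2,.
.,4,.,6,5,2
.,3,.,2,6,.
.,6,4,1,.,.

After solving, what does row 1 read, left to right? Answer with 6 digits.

612543

r1c1 = 6: row 1 has {1,2}; col 1 has {4,5}; region has {1,2,3,5} → only 6 remains.
r2c4 = 4 (sole candidate).
r3c2 = 5 (sole candidate).
r3c6 = 1 (sole candidate).
r4c3 = 1 (sole candidate).
r5c1 = 1 (sole candidate).
r5c3 = 5 (sole candidate).
r5c6 = 4 (sole candidate).
r6c1 = 2 (sole candidate).
r6c5 = 3 (sole candidate).
r6c6 = 5 (sole candidate).
r1c4 = 5: row 1 has {1,2,6}; col 4 has {1,2,3,4,6}; region has {1,2,6} → only 5 remains.
r1c5 = 4: row 1 has {1,2,5,6}; col 5 has {1,2,3,5,6}; region has {1,2,5,6} → only 4 remains.
r1c6 = 3: row 1 has {1,2,4,5,6}; col 6 has {1,2,4,5,6}; region has {1,2,4,5,6} → only 3 remains.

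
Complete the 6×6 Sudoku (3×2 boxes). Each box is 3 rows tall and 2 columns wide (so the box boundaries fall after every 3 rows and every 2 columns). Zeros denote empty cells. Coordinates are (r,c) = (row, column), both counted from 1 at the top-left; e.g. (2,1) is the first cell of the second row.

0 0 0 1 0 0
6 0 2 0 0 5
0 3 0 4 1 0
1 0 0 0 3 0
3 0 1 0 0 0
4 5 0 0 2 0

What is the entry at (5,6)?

(2,4) = 3 (sole candidate).
(2,5) = 4 (sole candidate).
(6,4) = 6 (sole candidate).
(6,6) = 1 (sole candidate).
(1,5) = 6 (sole candidate).
(2,2) = 1 (sole candidate).
(3,6) = 2 (sole candidate).
(5,5) = 5 (sole candidate).
(6,3) = 3 (sole candidate).
(1,3) = 5 (sole candidate).
(1,6) = 3 (sole candidate).
(3,1) = 5 (sole candidate).
(3,3) = 6 (sole candidate).
(4,3) = 4 (sole candidate).
(4,6) = 6 (sole candidate).
(5,4) = 2 (sole candidate).
(5,6) = 4: row 5 has {1,2,3,5}; col 6 has {1,2,3,5,6}; box has {1,2,3,5,6} → only 4 remains.

4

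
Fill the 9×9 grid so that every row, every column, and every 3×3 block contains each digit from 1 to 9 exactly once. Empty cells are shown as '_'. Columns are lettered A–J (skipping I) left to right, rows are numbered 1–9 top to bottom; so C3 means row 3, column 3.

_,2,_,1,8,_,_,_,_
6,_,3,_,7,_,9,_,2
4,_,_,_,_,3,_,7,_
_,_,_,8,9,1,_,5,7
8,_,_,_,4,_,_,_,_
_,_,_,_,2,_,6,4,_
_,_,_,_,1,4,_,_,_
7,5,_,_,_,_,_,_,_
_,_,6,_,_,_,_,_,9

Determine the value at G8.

F2 = 5: row 2 has {2,3,6,7,9}; col 6 has {1,3,4}; box has {1,3,7,8} → only 5 remains.
E3 = 6: row 3 has {3,4,7}; col 5 has {1,2,4,7,8,9}; box has {1,3,5,7,8} → only 6 remains.
F6 = 7: row 6 has {2,4,6}; col 6 has {1,3,4,5}; box has {1,2,4,8,9} → only 7 remains.
E8 = 3: row 8 has {5,7}; col 5 has {1,2,4,6,7,8,9}; box has {1,4} → only 3 remains.
E9 = 5: row 9 has {6,9}; col 5 has {1,2,3,4,6,7,8,9}; box has {1,3,4} → only 5 remains.
F1 = 9: row 1 has {1,2,8}; col 6 has {1,3,4,5,7}; box has {1,3,5,6,7,8} → only 9 remains.
D2 = 4: row 2 has {2,3,5,6,7,9}; col 4 has {1,8}; box has {1,3,5,6,7,8,9} → only 4 remains.
D3 = 2: row 3 has {3,4,6,7}; col 4 has {1,4,8}; box has {1,3,4,5,6,7,8,9} → only 2 remains.
F5 = 6: row 5 has {4,8}; col 6 has {1,3,4,5,7,9}; box has {1,2,4,7,8,9} → only 6 remains.
D9 = 7: row 9 has {5,6,9}; col 4 has {1,2,4,8}; box has {1,3,4,5} → only 7 remains.
A1 = 5: row 1 has {1,2,8,9}; col 1 has {4,6,7,8}; box has {2,3,4,6} → only 5 remains.
C1 = 7: row 1 has {1,2,5,8,9}; col 3 has {3,6}; box has {2,3,4,5,6} → only 7 remains.
B4 = 6: in row 4, 6 can only go here (every other open cell in that row sees a 6).
C4 = 4: in row 4, 4 can only go here (every other open cell in that row sees a 4).
B5 = 7: in row 5, 7 can only go here (every other open cell in that row sees a 7).
J6 = 8: in row 6, 8 can only go here (every other open cell in that row sees an 8).
G7 = 7: in row 7, 7 can only go here (every other open cell in that row sees a 7).
J7 = 5: in row 7, 5 can only go here (every other open cell in that row sees a 5).
J3 = 1: row 3 has {2,3,4,6,7}; col 9 has {2,5,7,8,9}; box has {2,7,9} → only 1 remains.
J5 = 3: row 5 has {4,6,7,8}; col 9 has {1,2,5,7,8,9}; box has {4,5,6,7,8} → only 3 remains.
H2 = 8: row 2 has {2,3,4,5,6,7,9}; col 8 has {4,5,7}; box has {1,2,7,9} → only 8 remains.
G3 = 5: row 3 has {1,2,3,4,6,7}; col 7 has {6,7,9}; box has {1,2,7,8,9} → only 5 remains.
G4 = 2: row 4 has {1,4,5,6,7,8,9}; col 7 has {5,6,7,9}; box has {3,4,5,6,7,8} → only 2 remains.
D5 = 5: row 5 has {3,4,6,7,8}; col 4 has {1,2,4,7,8}; box has {1,2,4,6,7,8,9} → only 5 remains.
G5 = 1: row 5 has {3,4,5,6,7,8}; col 7 has {2,5,6,7,9}; box has {2,3,4,5,6,7,8} → only 1 remains.
H5 = 9: row 5 has {1,3,4,5,6,7,8}; col 8 has {4,5,7,8}; box has {1,2,3,4,5,6,7,8} → only 9 remains.
D6 = 3: row 6 has {2,4,6,7,8}; col 4 has {1,2,4,5,7,8}; box has {1,2,4,5,6,7,8,9} → only 3 remains.
B2 = 1: row 2 has {2,3,4,5,6,7,8,9}; col 2 has {2,5,6,7}; box has {2,3,4,5,6,7} → only 1 remains.
A4 = 3: row 4 has {1,2,4,5,6,7,8,9}; col 1 has {4,5,6,7,8}; box has {4,6,7,8} → only 3 remains.
C5 = 2: row 5 has {1,3,4,5,6,7,8,9}; col 3 has {3,4,6,7}; box has {3,4,6,7,8} → only 2 remains.
B6 = 9: row 6 has {2,3,4,6,7,8}; col 2 has {1,2,5,6,7}; box has {2,3,4,6,7,8} → only 9 remains.
B3 = 8: row 3 has {1,2,3,4,5,6,7}; col 2 has {1,2,5,6,7,9}; box has {1,2,3,4,5,6,7} → only 8 remains.
C3 = 9: row 3 has {1,2,3,4,5,6,7,8}; col 3 has {2,3,4,6,7}; box has {1,2,3,4,5,6,7,8} → only 9 remains.
A6 = 1: row 6 has {2,3,4,6,7,8,9}; col 1 has {3,4,5,6,7,8}; box has {2,3,4,6,7,8,9} → only 1 remains.
C6 = 5: row 6 has {1,2,3,4,6,7,8,9}; col 3 has {2,3,4,6,7,9}; box has {1,2,3,4,6,7,8,9} → only 5 remains.
B7 = 3: row 7 has {1,4,5,7}; col 2 has {1,2,5,6,7,8,9}; box has {5,6,7} → only 3 remains.
C7 = 8: row 7 has {1,3,4,5,7}; col 3 has {2,3,4,5,6,7,9}; box has {3,5,6,7} → only 8 remains.
C8 = 1: row 8 has {3,5,7}; col 3 has {2,3,4,5,6,7,8,9}; box has {3,5,6,7,8} → only 1 remains.
A9 = 2: row 9 has {5,6,7,9}; col 1 has {1,3,4,5,6,7,8}; box has {1,3,5,6,7,8} → only 2 remains.
B9 = 4: row 9 has {2,5,6,7,9}; col 2 has {1,2,3,5,6,7,8,9}; box has {1,2,3,5,6,7,8} → only 4 remains.
F9 = 8: row 9 has {2,4,5,6,7,9}; col 6 has {1,3,4,5,6,7,9}; box has {1,3,4,5,7} → only 8 remains.
G9 = 3: row 9 has {2,4,5,6,7,8,9}; col 7 has {1,2,5,6,7,9}; box has {5,7,9} → only 3 remains.
H9 = 1: row 9 has {2,3,4,5,6,7,8,9}; col 8 has {4,5,7,8,9}; box has {3,5,7,9} → only 1 remains.
G1 = 4: row 1 has {1,2,5,7,8,9}; col 7 has {1,2,3,5,6,7,9}; box has {1,2,5,7,8,9} → only 4 remains.
J1 = 6: row 1 has {1,2,4,5,7,8,9}; col 9 has {1,2,3,5,7,8,9}; box has {1,2,4,5,7,8,9} → only 6 remains.
A7 = 9: row 7 has {1,3,4,5,7,8}; col 1 has {1,2,3,4,5,6,7,8}; box has {1,2,3,4,5,6,7,8} → only 9 remains.
D7 = 6: row 7 has {1,3,4,5,7,8,9}; col 4 has {1,2,3,4,5,7,8}; box has {1,3,4,5,7,8} → only 6 remains.
H7 = 2: row 7 has {1,3,4,5,6,7,8,9}; col 8 has {1,4,5,7,8,9}; box has {1,3,5,7,9} → only 2 remains.
D8 = 9: row 8 has {1,3,5,7}; col 4 has {1,2,3,4,5,6,7,8}; box has {1,3,4,5,6,7,8} → only 9 remains.
F8 = 2: row 8 has {1,3,5,7,9}; col 6 has {1,3,4,5,6,7,8,9}; box has {1,3,4,5,6,7,8,9} → only 2 remains.
G8 = 8: row 8 has {1,2,3,5,7,9}; col 7 has {1,2,3,4,5,6,7,9}; box has {1,2,3,5,7,9} → only 8 remains.

8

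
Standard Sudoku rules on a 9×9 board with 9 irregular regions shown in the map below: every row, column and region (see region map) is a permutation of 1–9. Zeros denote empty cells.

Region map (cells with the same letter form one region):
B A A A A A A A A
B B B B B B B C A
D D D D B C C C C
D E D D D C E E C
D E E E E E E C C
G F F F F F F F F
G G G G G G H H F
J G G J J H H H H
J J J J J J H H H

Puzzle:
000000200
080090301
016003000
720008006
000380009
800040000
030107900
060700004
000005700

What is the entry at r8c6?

1

r1c1 = 1: in row 1, 1 can only go here (every other open cell in that row sees a 1).
r3c4 = 8: in row 3, 8 can only go here (every other open cell in that row sees an 8).
r3c1 = 9: in row 3, 9 can only go here (every other open cell in that row sees a 9).
r4c8 = 9: in row 4, 9 can only go here (every other open cell in that row sees a 9).
r4c7 = 1: in row 4, 1 can only go here (every other open cell in that row sees a 1).
r5c8 = 1: in row 5, 1 can only go here (every other open cell in that row sees a 1).
r5c1 = 2: in row 5, 2 can only go here (every other open cell in that row sees a 2).
r8c1 = 3: row 8 has {4,6,7}; col 1 has {1,2,7,8,9}; region has {5,7} → only 3 remains.
r7c8 = 6: in row 7, 6 can only go here (every other open cell in that row sees a 6).
r7c9 = 8: in row 7, 8 can only go here (every other open cell in that row sees an 8).
r8c3 = 9: in row 8, 9 can only go here (every other open cell in that row sees a 9).
r8c7 = 8: in column 7, 8 can only go here (every other open cell in that column sees an 8).
r8c8 = 5: in row 8, 5 can only go here (every other open cell in that row sees a 5).
r9c3 = 8: in row 9, 8 can only go here (every other open cell in that row sees an 8).
r1c8 = 8: in row 1, 8 can only go here (every other open cell in that row sees an 8).
r9c5 = 1: in row 9, 1 can only go here (every other open cell in that row sees a 1).
r8c5 = 2: row 8 has {3,4,5,6,7,8,9}; col 5 has {1,4,8,9}; region has {1,3,5,7,8} → only 2 remains.
r8c6 = 1: row 8 has {2,3,4,5,6,7,8,9}; col 6 has {3,5,7,8}; region has {4,5,6,7,8,9} → only 1 remains.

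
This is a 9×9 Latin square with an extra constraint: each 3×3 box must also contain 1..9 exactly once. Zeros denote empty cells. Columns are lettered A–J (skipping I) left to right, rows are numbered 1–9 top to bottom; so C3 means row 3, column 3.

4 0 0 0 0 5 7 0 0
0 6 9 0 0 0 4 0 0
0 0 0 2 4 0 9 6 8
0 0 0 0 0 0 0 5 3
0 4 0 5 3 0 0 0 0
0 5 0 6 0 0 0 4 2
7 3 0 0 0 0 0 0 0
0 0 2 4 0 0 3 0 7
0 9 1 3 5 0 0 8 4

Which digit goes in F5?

J1 = 1: row 1 has {4,5,7}; col 9 has {2,3,4,7,8}; box has {4,6,7,8,9} → only 1 remains.
J2 = 5: row 2 has {4,6,9}; col 9 has {1,2,3,4,7,8}; box has {1,4,6,7,8,9} → only 5 remains.
B8 = 8: row 8 has {2,3,4,7}; col 2 has {3,4,5,6,9}; box has {1,2,3,7,9} → only 8 remains.
A9 = 6: row 9 has {1,3,4,5,8,9}; col 1 has {4,7}; box has {1,2,3,7,8,9} → only 6 remains.
G9 = 2: row 9 has {1,3,4,5,6,8,9}; col 7 has {3,4,7,9}; box has {3,4,7,8} → only 2 remains.
B1 = 2: row 1 has {1,4,5,7}; col 2 has {3,4,5,6,8,9}; box has {4,6,9} → only 2 remains.
H1 = 3: row 1 has {1,2,4,5,7}; col 8 has {4,5,6,8}; box has {1,4,5,6,7,8,9} → only 3 remains.
H2 = 2: row 2 has {4,5,6,9}; col 8 has {3,4,5,6,8}; box has {1,3,4,5,6,7,8,9} → only 2 remains.
A8 = 5: row 8 has {2,3,4,7,8}; col 1 has {4,6,7}; box has {1,2,3,6,7,8,9} → only 5 remains.
F9 = 7: row 9 has {1,2,3,4,5,6,8,9}; col 6 has {5}; box has {3,4,5} → only 7 remains.
C1 = 8: row 1 has {1,2,3,4,5,7}; col 3 has {1,2,9}; box has {2,4,6,9} → only 8 remains.
D1 = 9: row 1 has {1,2,3,4,5,7,8}; col 4 has {2,3,4,5,6}; box has {2,4,5} → only 9 remains.
E1 = 6: row 1 has {1,2,3,4,5,7,8,9}; col 5 has {3,4,5}; box has {2,4,5,9} → only 6 remains.
C7 = 4: row 7 has {3,7}; col 3 has {1,2,8,9}; box has {1,2,3,5,6,7,8,9} → only 4 remains.
C3 = 5: in row 3, 5 can only go here (every other open cell in that row sees a 5).
B3 = 7: in row 3, 7 can only go here (every other open cell in that row sees a 7).
B4 = 1: row 4 has {3,5}; col 2 has {2,3,4,5,6,7,8,9}; box has {4,5} → only 1 remains.
F4 = 4: in row 4, 4 can only go here (every other open cell in that row sees a 4).
G7 = 5: in row 7, 5 can only go here (every other open cell in that row sees a 5).
F8 = 6: in row 8, 6 can only go here (every other open cell in that row sees a 6).
J7 = 6: in row 7, 6 can only go here (every other open cell in that row sees a 6).
J5 = 9: row 5 has {3,4,5}; col 9 has {1,2,3,4,5,6,7,8}; box has {2,3,4,5} → only 9 remains.
C6 = 3: in column 3, 3 can only go here (every other open cell in that column sees a 3).
E6 = 7: in row 6, 7 can only go here (every other open cell in that row sees a 7).
D4 = 8: row 4 has {1,3,4,5}; col 4 has {2,3,4,5,6,9}; box has {3,4,5,6,7} → only 8 remains.
G4 = 6: row 4 has {1,3,4,5,8}; col 7 has {2,3,4,5,7,9}; box has {2,3,4,5,9} → only 6 remains.
D7 = 1: row 7 has {3,4,5,6,7}; col 4 has {2,3,4,5,6,8,9}; box has {3,4,5,6,7} → only 1 remains.
H7 = 9: row 7 has {1,3,4,5,6,7}; col 8 has {2,3,4,5,6,8}; box has {2,3,4,5,6,7,8} → only 9 remains.
E8 = 9: row 8 has {2,3,4,5,6,7,8}; col 5 has {3,4,5,6,7}; box has {1,3,4,5,6,7} → only 9 remains.
H8 = 1: row 8 has {2,3,4,5,6,7,8,9}; col 8 has {2,3,4,5,6,8,9}; box has {2,3,4,5,6,7,8,9} → only 1 remains.
D2 = 7: row 2 has {2,4,5,6,9}; col 4 has {1,2,3,4,5,6,8,9}; box has {2,4,5,6,9} → only 7 remains.
C4 = 7: row 4 has {1,3,4,5,6,8}; col 3 has {1,2,3,4,5,8,9}; box has {1,3,4,5} → only 7 remains.
E4 = 2: row 4 has {1,3,4,5,6,7,8}; col 5 has {3,4,5,6,7,9}; box has {3,4,5,6,7,8} → only 2 remains.
C5 = 6: row 5 has {3,4,5,9}; col 3 has {1,2,3,4,5,7,8,9}; box has {1,3,4,5,7} → only 6 remains.
F5 = 1: row 5 has {3,4,5,6,9}; col 6 has {4,5,6,7}; box has {2,3,4,5,6,7,8} → only 1 remains.

1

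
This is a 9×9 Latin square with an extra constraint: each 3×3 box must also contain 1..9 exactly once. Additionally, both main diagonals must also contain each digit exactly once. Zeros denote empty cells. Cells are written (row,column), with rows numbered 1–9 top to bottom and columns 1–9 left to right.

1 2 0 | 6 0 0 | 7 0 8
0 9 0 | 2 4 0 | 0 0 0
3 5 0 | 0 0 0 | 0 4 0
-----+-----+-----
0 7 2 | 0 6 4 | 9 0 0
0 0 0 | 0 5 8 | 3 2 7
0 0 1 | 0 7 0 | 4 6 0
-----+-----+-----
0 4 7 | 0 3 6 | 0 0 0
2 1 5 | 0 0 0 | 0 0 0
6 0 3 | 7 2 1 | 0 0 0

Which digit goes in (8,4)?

(1,3) = 4 (sole candidate).
(1,5) = 9 (sole candidate).
(2,8) = 3 (sole candidate).
(3,6) = 7 (sole candidate).
(3,7) = 2 (sole candidate).
(4,4) = 3 (sole candidate).
(5,2) = 6 (sole candidate).
(5,3) = 9 (sole candidate).
(5,4) = 1 (sole candidate).
(6,4) = 9 (sole candidate).
(6,6) = 2 (sole candidate).
(6,9) = 5 (sole candidate).
(7,7) = 8 (sole candidate).
(8,5) = 8 (sole candidate).
(8,6) = 9 (sole candidate).
(8,7) = 6 (sole candidate).
(8,8) = 7 (sole candidate).
(9,2) = 8 (sole candidate).
(9,7) = 5 (sole candidate).
(9,8) = 9 (sole candidate).
(9,9) = 4 (sole candidate).
(1,8) = 5 (sole candidate).
(2,6) = 5 (sole candidate).
(2,7) = 1 (sole candidate).
(2,9) = 6 (sole candidate).
(3,3) = 6 (sole candidate).
(3,4) = 8 (sole candidate).
(3,5) = 1 (sole candidate).
(3,9) = 9 (sole candidate).
(4,9) = 1 (sole candidate).
(5,1) = 4 (sole candidate).
(6,1) = 8 (sole candidate).
(6,2) = 3 (sole candidate).
(7,1) = 9 (sole candidate).
(7,4) = 5 (sole candidate).
(7,8) = 1 (sole candidate).
(7,9) = 2 (sole candidate).
(8,4) = 4: row 8 has {1,2,5,6,7,8,9}; col 4 has {1,2,3,5,6,7,8,9}; box has {1,2,3,5,6,7,8,9} → only 4 remains.

4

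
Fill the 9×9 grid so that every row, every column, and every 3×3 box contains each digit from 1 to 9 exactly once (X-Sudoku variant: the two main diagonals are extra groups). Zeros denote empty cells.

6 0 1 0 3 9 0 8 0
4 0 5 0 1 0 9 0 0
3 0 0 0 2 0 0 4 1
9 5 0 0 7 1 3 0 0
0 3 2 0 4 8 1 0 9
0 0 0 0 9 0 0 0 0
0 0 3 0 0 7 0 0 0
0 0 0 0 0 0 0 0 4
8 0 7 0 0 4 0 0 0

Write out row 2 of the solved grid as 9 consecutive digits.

r2c6 = 6: row 2 has {1,4,5,9}; col 6 has {1,4,7,8,9}; box has {1,2,3,9} → only 6 remains.
r3c6 = 5: row 3 has {1,2,3,4}; col 6 has {1,4,6,7,8,9}; box has {1,2,3,6,9} → only 5 remains.
r4c4 = 2: row 4 has {1,3,5,7,9}; col 4 has {}; box has {1,4,7,8,9}; main diagonal has {4,6} → only 2 remains.
r4c8 = 6: row 4 has {1,2,3,5,7,9}; col 8 has {4,8}; box has {1,3,9} → only 6 remains.
r4c9 = 8: row 4 has {1,2,3,5,6,7,9}; col 9 has {1,4,9}; box has {1,3,6,9} → only 8 remains.
r5c1 = 7: row 5 has {1,2,3,4,8,9}; col 1 has {3,4,6,8,9}; box has {2,3,5,9} → only 7 remains.
r5c8 = 5: row 5 has {1,2,3,4,7,8,9}; col 8 has {4,6,8}; box has {1,3,6,8,9} → only 5 remains.
r6c1 = 1: row 6 has {9}; col 1 has {3,4,6,7,8,9}; box has {2,3,5,7,9} → only 1 remains.
r6c6 = 3: row 6 has {1,9}; col 6 has {1,4,5,6,7,8,9}; box has {1,2,4,7,8,9}; main diagonal has {2,4,6} → only 3 remains.
r8c6 = 2: row 8 has {4}; col 6 has {1,3,4,5,6,7,8,9}; box has {4,7} → only 2 remains.
r9c9 = 5: row 9 has {4,7,8}; col 9 has {1,4,8,9}; box has {4}; main diagonal has {2,3,4,6} → only 5 remains.
r4c3 = 4: row 4 has {1,2,3,5,6,7,8,9}; col 3 has {1,2,3,5,7}; box has {1,2,3,5,7,9} → only 4 remains.
r5c4 = 6: row 5 has {1,2,3,4,5,7,8,9}; col 4 has {2}; box has {1,2,3,4,7,8,9} → only 6 remains.
r6c4 = 5: row 6 has {1,3,9}; col 4 has {2,6}; box has {1,2,3,4,6,7,8,9}; anti-diagonal has {1,3,4,8} → only 5 remains.
r7c7 = 8: row 7 has {3,7}; col 7 has {1,3,9}; box has {4,5}; main diagonal has {2,3,4,5,6} → only 8 remains.
r8c1 = 5: row 8 has {2,4}; col 1 has {1,3,4,6,7,8,9}; box has {3,7,8} → only 5 remains.
r9c5 = 6: row 9 has {4,5,7,8}; col 5 has {1,2,3,4,7,9}; box has {2,4,7} → only 6 remains.
r9c7 = 2: row 9 has {4,5,6,7,8}; col 7 has {1,3,8,9}; box has {4,5,8} → only 2 remains.
r2c2 = 7: row 2 has {1,4,5,6,9}; col 2 has {3,5}; box has {1,3,4,5,6}; main diagonal has {2,3,4,5,6,8} → only 7 remains.
r2c4 = 8: row 2 has {1,4,5,6,7,9}; col 4 has {2,5,6}; box has {1,2,3,5,6,9} → only 8 remains.
r2c8 = 2: row 2 has {1,4,5,6,7,8,9}; col 8 has {4,5,6,8}; box has {1,4,8,9}; anti-diagonal has {1,3,4,5,8} → only 2 remains.
r2c9 = 3: row 2 has {1,2,4,5,6,7,8,9}; col 9 has {1,4,5,8,9}; box has {1,2,4,8,9} → only 3 remains.

475816923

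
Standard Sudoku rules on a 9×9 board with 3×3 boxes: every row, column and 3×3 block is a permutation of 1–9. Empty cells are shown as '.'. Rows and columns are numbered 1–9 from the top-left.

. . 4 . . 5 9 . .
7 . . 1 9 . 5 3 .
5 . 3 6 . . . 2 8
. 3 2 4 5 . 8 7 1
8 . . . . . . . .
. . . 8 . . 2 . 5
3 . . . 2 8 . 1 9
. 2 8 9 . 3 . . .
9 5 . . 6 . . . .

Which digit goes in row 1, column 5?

row 1, column 8 = 6: row 1 has {4,5,9}; col 8 has {1,2,3,7}; box has {2,3,5,8,9} → only 6 remains.
row 1, column 9 = 7: row 1 has {4,5,6,9}; col 9 has {1,5,8,9}; box has {2,3,5,6,8,9} → only 7 remains.
row 2, column 3 = 6: row 2 has {1,3,5,7,9}; col 3 has {2,3,4,8}; box has {3,4,5,7} → only 6 remains.
row 2, column 9 = 4: row 2 has {1,3,5,6,7,9}; col 9 has {1,5,7,8,9}; box has {2,3,5,6,7,8,9} → only 4 remains.
row 3, column 7 = 1: row 3 has {2,3,5,6,8}; col 7 has {2,5,8,9}; box has {2,3,4,5,6,7,8,9} → only 1 remains.
row 4, column 1 = 6: row 4 has {1,2,3,4,5,7,8}; col 1 has {3,5,7,8,9}; box has {2,3,8} → only 6 remains.
row 4, column 6 = 9: row 4 has {1,2,3,4,5,6,7,8}; col 6 has {3,5,8}; box has {4,5,8} → only 9 remains.
row 7, column 3 = 7: row 7 has {1,2,3,8,9}; col 3 has {2,3,4,6,8}; box has {2,3,5,8,9} → only 7 remains.
row 7, column 4 = 5: row 7 has {1,2,3,7,8,9}; col 4 has {1,4,6,8,9}; box has {2,3,6,8,9} → only 5 remains.
row 8, column 9 = 6: row 8 has {2,3,8,9}; col 9 has {1,4,5,7,8,9}; box has {1,9} → only 6 remains.
row 9, column 3 = 1: row 9 has {5,6,9}; col 3 has {2,3,4,6,7,8}; box has {2,3,5,7,8,9} → only 1 remains.
row 9, column 4 = 7: row 9 has {1,5,6,9}; col 4 has {1,4,5,6,8,9}; box has {2,3,5,6,8,9} → only 7 remains.
row 9, column 6 = 4: row 9 has {1,5,6,7,9}; col 6 has {3,5,8,9}; box has {2,3,5,6,7,8,9} → only 4 remains.
row 9, column 7 = 3: row 9 has {1,4,5,6,7,9}; col 7 has {1,2,5,8,9}; box has {1,6,9} → only 3 remains.
row 9, column 8 = 8: row 9 has {1,3,4,5,6,7,9}; col 8 has {1,2,3,6,7}; box has {1,3,6,9} → only 8 remains.
row 9, column 9 = 2: row 9 has {1,3,4,5,6,7,8,9}; col 9 has {1,4,5,6,7,8,9}; box has {1,3,6,8,9} → only 2 remains.
row 2, column 2 = 8: row 2 has {1,3,4,5,6,7,9}; col 2 has {2,3,5}; box has {3,4,5,6,7} → only 8 remains.
row 2, column 6 = 2: row 2 has {1,3,4,5,6,7,8,9}; col 6 has {3,4,5,8,9}; box has {1,5,6,9} → only 2 remains.
row 3, column 2 = 9: row 3 has {1,2,3,5,6,8}; col 2 has {2,3,5,8}; box has {3,4,5,6,7,8} → only 9 remains.
row 3, column 6 = 7: row 3 has {1,2,3,5,6,8,9}; col 6 has {2,3,4,5,8,9}; box has {1,2,5,6,9} → only 7 remains.
row 5, column 9 = 3: row 5 has {8}; col 9 has {1,2,4,5,6,7,8,9}; box has {1,2,5,7,8} → only 3 remains.
row 6, column 3 = 9: row 6 has {2,5,8}; col 3 has {1,2,3,4,6,7,8}; box has {2,3,6,8} → only 9 remains.
row 6, column 8 = 4: row 6 has {2,5,8,9}; col 8 has {1,2,3,6,7,8}; box has {1,2,3,5,7,8} → only 4 remains.
row 7, column 7 = 4: row 7 has {1,2,3,5,7,8,9}; col 7 has {1,2,3,5,8,9}; box has {1,2,3,6,8,9} → only 4 remains.
row 8, column 1 = 4: row 8 has {2,3,6,8,9}; col 1 has {3,5,6,7,8,9}; box has {1,2,3,5,7,8,9} → only 4 remains.
row 8, column 5 = 1: row 8 has {2,3,4,6,8,9}; col 5 has {2,5,6,9}; box has {2,3,4,5,6,7,8,9} → only 1 remains.
row 8, column 7 = 7: row 8 has {1,2,3,4,6,8,9}; col 7 has {1,2,3,4,5,8,9}; box has {1,2,3,4,6,8,9} → only 7 remains.
row 8, column 8 = 5: row 8 has {1,2,3,4,6,7,8,9}; col 8 has {1,2,3,4,6,7,8}; box has {1,2,3,4,6,7,8,9} → only 5 remains.
row 1, column 2 = 1: row 1 has {4,5,6,7,9}; col 2 has {2,3,5,8,9}; box has {3,4,5,6,7,8,9} → only 1 remains.
row 1, column 4 = 3: row 1 has {1,4,5,6,7,9}; col 4 has {1,4,5,6,7,8,9}; box has {1,2,5,6,7,9} → only 3 remains.
row 1, column 5 = 8: row 1 has {1,3,4,5,6,7,9}; col 5 has {1,2,5,6,9}; box has {1,2,3,5,6,7,9} → only 8 remains.

8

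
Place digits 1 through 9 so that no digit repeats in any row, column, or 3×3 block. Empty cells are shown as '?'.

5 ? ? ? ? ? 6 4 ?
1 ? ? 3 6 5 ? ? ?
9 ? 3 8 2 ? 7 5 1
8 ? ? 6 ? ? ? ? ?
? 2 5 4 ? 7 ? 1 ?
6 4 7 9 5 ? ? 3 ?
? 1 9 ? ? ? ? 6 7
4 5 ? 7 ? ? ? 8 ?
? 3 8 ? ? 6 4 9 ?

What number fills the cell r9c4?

2

r1c3 = 2: row 1 has {4,5,6}; col 3 has {3,5,7,8,9}; box has {1,3,5,9} → only 2 remains.
r1c4 = 1: row 1 has {2,4,5,6}; col 4 has {3,4,6,7,8,9}; box has {2,3,5,6,8} → only 1 remains.
r1c6 = 9: row 1 has {1,2,4,5,6}; col 6 has {5,6,7}; box has {1,2,3,5,6,8} → only 9 remains.
r2c3 = 4: row 2 has {1,3,5,6}; col 3 has {2,3,5,7,8,9}; box has {1,2,3,5,9} → only 4 remains.
r2c8 = 2: row 2 has {1,3,4,5,6}; col 8 has {1,3,4,5,6,8,9}; box has {1,4,5,6,7} → only 2 remains.
r3c2 = 6: row 3 has {1,2,3,5,7,8,9}; col 2 has {1,2,3,4,5}; box has {1,2,3,4,5,9} → only 6 remains.
r3c6 = 4: row 3 has {1,2,3,5,6,7,8,9}; col 6 has {5,6,7,9}; box has {1,2,3,5,6,8,9} → only 4 remains.
r4c2 = 9: row 4 has {6,8}; col 2 has {1,2,3,4,5,6}; box has {2,4,5,6,7,8} → only 9 remains.
r4c3 = 1: row 4 has {6,8,9}; col 3 has {2,3,4,5,7,8,9}; box has {2,4,5,6,7,8,9} → only 1 remains.
r4c5 = 3: row 4 has {1,6,8,9}; col 5 has {2,5,6}; box has {4,5,6,7,9} → only 3 remains.
r4c6 = 2: row 4 has {1,3,6,8,9}; col 6 has {4,5,6,7,9}; box has {3,4,5,6,7,9} → only 2 remains.
r4c7 = 5: row 4 has {1,2,3,6,8,9}; col 7 has {4,6,7}; box has {1,3} → only 5 remains.
r4c8 = 7: row 4 has {1,2,3,5,6,8,9}; col 8 has {1,2,3,4,5,6,8,9}; box has {1,3,5} → only 7 remains.
r4c9 = 4: row 4 has {1,2,3,5,6,7,8,9}; col 9 has {1,7}; box has {1,3,5,7} → only 4 remains.
r5c1 = 3: row 5 has {1,2,4,5,7}; col 1 has {1,4,5,6,8,9}; box has {1,2,4,5,6,7,8,9} → only 3 remains.
r5c5 = 8: row 5 has {1,2,3,4,5,7}; col 5 has {2,3,5,6}; box has {2,3,4,5,6,7,9} → only 8 remains.
r5c7 = 9: row 5 has {1,2,3,4,5,7,8}; col 7 has {4,5,6,7}; box has {1,3,4,5,7} → only 9 remains.
r5c9 = 6: row 5 has {1,2,3,4,5,7,8,9}; col 9 has {1,4,7}; box has {1,3,4,5,7,9} → only 6 remains.
r6c6 = 1: row 6 has {3,4,5,6,7,9}; col 6 has {2,4,5,6,7,9}; box has {2,3,4,5,6,7,8,9} → only 1 remains.
r7c1 = 2: row 7 has {1,6,7,9}; col 1 has {1,3,4,5,6,8,9}; box has {1,3,4,5,8,9} → only 2 remains.
r7c4 = 5: row 7 has {1,2,6,7,9}; col 4 has {1,3,4,6,7,8,9}; box has {6,7} → only 5 remains.
r7c5 = 4: row 7 has {1,2,5,6,7,9}; col 5 has {2,3,5,6,8}; box has {5,6,7} → only 4 remains.
r7c7 = 3: row 7 has {1,2,4,5,6,7,9}; col 7 has {4,5,6,7,9}; box has {4,6,7,8,9} → only 3 remains.
r8c3 = 6: row 8 has {4,5,7,8}; col 3 has {1,2,3,4,5,7,8,9}; box has {1,2,3,4,5,8,9} → only 6 remains.
r8c6 = 3: row 8 has {4,5,6,7,8}; col 6 has {1,2,4,5,6,7,9}; box has {4,5,6,7} → only 3 remains.
r8c9 = 2: row 8 has {3,4,5,6,7,8}; col 9 has {1,4,6,7}; box has {3,4,6,7,8,9} → only 2 remains.
r9c1 = 7: row 9 has {3,4,6,8,9}; col 1 has {1,2,3,4,5,6,8,9}; box has {1,2,3,4,5,6,8,9} → only 7 remains.
r9c4 = 2: row 9 has {3,4,6,7,8,9}; col 4 has {1,3,4,5,6,7,8,9}; box has {3,4,5,6,7} → only 2 remains.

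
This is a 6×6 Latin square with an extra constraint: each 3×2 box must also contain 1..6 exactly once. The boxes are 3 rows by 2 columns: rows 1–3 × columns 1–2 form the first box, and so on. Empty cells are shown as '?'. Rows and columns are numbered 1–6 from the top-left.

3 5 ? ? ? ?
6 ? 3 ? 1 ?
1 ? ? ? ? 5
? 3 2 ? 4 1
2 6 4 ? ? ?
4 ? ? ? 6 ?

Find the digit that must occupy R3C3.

R1C5 = 2: row 1 has {3,5}; col 5 has {1,4,6}; box has {1,5} → only 2 remains.
R2C6 = 4: row 2 has {1,3,6}; col 6 has {1,5}; box has {1,2,5} → only 4 remains.
R3C3 = 6: row 3 has {1,5}; col 3 has {2,3,4}; box has {3} → only 6 remains.

6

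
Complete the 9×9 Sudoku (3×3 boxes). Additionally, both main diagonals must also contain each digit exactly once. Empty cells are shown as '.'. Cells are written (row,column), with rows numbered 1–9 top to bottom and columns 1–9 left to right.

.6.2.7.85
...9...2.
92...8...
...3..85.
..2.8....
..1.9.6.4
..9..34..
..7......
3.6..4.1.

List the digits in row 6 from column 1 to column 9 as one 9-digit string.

581792634

(1,1) = 1: row 1 has {2,5,6,7,8}; col 1 has {3,9}; box has {2,6,9}; main diagonal has {3,4,8} → only 1 remains.
(3,3) = 5: row 3 has {2,8,9}; col 3 has {1,2,6,7,9}; box has {1,2,6,9}; main diagonal has {1,3,4,8} → only 5 remains.
(4,3) = 4: row 4 has {3,5,8}; col 3 has {1,2,5,6,7,9}; box has {1,2} → only 4 remains.
(6,4) = 7: row 6 has {1,4,6,9}; col 4 has {2,3,9}; box has {3,8,9}; anti-diagonal has {2,3,5,8,9} → only 7 remains.
(6,6) = 2: row 6 has {1,4,6,7,9}; col 6 has {3,4,7,8}; box has {3,7,8,9}; main diagonal has {1,3,4,5,8} → only 2 remains.
(6,8) = 3: row 6 has {1,2,4,6,7,9}; col 8 has {1,2,5,8}; box has {4,5,6,8} → only 3 remains.
(1,3) = 3: row 1 has {1,2,5,6,7,8}; col 3 has {1,2,4,5,6,7,9}; box has {1,2,5,6,9} → only 3 remains.
(1,5) = 4: row 1 has {1,2,3,5,6,7,8}; col 5 has {8,9}; box has {2,7,8,9} → only 4 remains.
(1,7) = 9: row 1 has {1,2,3,4,5,6,7,8}; col 7 has {4,6,8}; box has {2,5,8} → only 9 remains.
(2,2) = 7: row 2 has {2,9}; col 2 has {2,6}; box has {1,2,3,5,6,9}; main diagonal has {1,2,3,4,5,8} → only 7 remains.
(2,3) = 8: row 2 has {2,7,9}; col 3 has {1,2,3,4,5,6,7,9}; box has {1,2,3,5,6,7,9} → only 8 remains.
(3,7) = 1: row 3 has {2,5,8,9}; col 7 has {4,6,8,9}; box has {2,5,8,9}; anti-diagonal has {2,3,5,7,8,9} → only 1 remains.
(4,2) = 9: row 4 has {3,4,5,8}; col 2 has {2,6,7}; box has {1,2,4} → only 9 remains.
(4,6) = 6: row 4 has {3,4,5,8,9}; col 6 has {2,3,4,7,8}; box has {2,3,7,8,9}; anti-diagonal has {1,2,3,5,7,8,9} → only 6 remains.
(5,7) = 7: row 5 has {2,8}; col 7 has {1,4,6,8,9}; box has {3,4,5,6,8} → only 7 remains.
(5,8) = 9: row 5 has {2,7,8}; col 8 has {1,2,3,5,8}; box has {3,4,5,6,7,8} → only 9 remains.
(5,9) = 1: row 5 has {2,7,8,9}; col 9 has {4,5}; box has {3,4,5,6,7,8,9} → only 1 remains.
(8,2) = 4: row 8 has {7}; col 2 has {2,6,7,9}; box has {3,6,7,9}; anti-diagonal has {1,2,3,5,6,7,8,9} → only 4 remains.
(8,8) = 6: row 8 has {4,7}; col 8 has {1,2,3,5,8,9}; box has {1,4}; main diagonal has {1,2,3,4,5,7,8} → only 6 remains.
(9,9) = 9: row 9 has {1,3,4,6}; col 9 has {1,4,5}; box has {1,4,6}; main diagonal has {1,2,3,4,5,6,7,8} → only 9 remains.
(2,1) = 4: row 2 has {2,7,8,9}; col 1 has {1,3,9}; box has {1,2,3,5,6,7,8,9} → only 4 remains.
(2,7) = 3: row 2 has {2,4,7,8,9}; col 7 has {1,4,6,7,8,9}; box has {1,2,5,8,9} → only 3 remains.
(2,9) = 6: row 2 has {2,3,4,7,8,9}; col 9 has {1,4,5,9}; box has {1,2,3,5,8,9} → only 6 remains.
(3,4) = 6: row 3 has {1,2,5,8,9}; col 4 has {2,3,7,9}; box has {2,4,7,8,9} → only 6 remains.
(3,5) = 3: row 3 has {1,2,5,6,8,9}; col 5 has {4,8,9}; box has {2,4,6,7,8,9} → only 3 remains.
(3,9) = 7: row 3 has {1,2,3,5,6,8,9}; col 9 has {1,4,5,6,9}; box has {1,2,3,5,6,8,9} → only 7 remains.
(4,1) = 7: row 4 has {3,4,5,6,8,9}; col 1 has {1,3,4,9}; box has {1,2,4,9} → only 7 remains.
(4,5) = 1: row 4 has {3,4,5,6,7,8,9}; col 5 has {3,4,8,9}; box has {2,3,6,7,8,9} → only 1 remains.
(4,9) = 2: row 4 has {1,3,4,5,6,7,8,9}; col 9 has {1,4,5,6,7,9}; box has {1,3,4,5,6,7,8,9} → only 2 remains.
(5,6) = 5: row 5 has {1,2,7,8,9}; col 6 has {2,3,4,6,7,8}; box has {1,2,3,6,7,8,9} → only 5 remains.
(7,8) = 7: row 7 has {3,4,9}; col 8 has {1,2,3,5,6,8,9}; box has {1,4,6,9} → only 7 remains.
(7,9) = 8: row 7 has {3,4,7,9}; col 9 has {1,2,4,5,6,7,9}; box has {1,4,6,7,9} → only 8 remains.
(8,9) = 3: row 8 has {4,6,7}; col 9 has {1,2,4,5,6,7,8,9}; box has {1,4,6,7,8,9} → only 3 remains.
(2,5) = 5: row 2 has {2,3,4,6,7,8,9}; col 5 has {1,3,4,8,9}; box has {2,3,4,6,7,8,9} → only 5 remains.
(2,6) = 1: row 2 has {2,3,4,5,6,7,8,9}; col 6 has {2,3,4,5,6,7,8}; box has {2,3,4,5,6,7,8,9} → only 1 remains.
(3,8) = 4: row 3 has {1,2,3,5,6,7,8,9}; col 8 has {1,2,3,5,6,7,8,9}; box has {1,2,3,5,6,7,8,9} → only 4 remains.
(5,1) = 6: row 5 has {1,2,5,7,8,9}; col 1 has {1,3,4,7,9}; box has {1,2,4,7,9} → only 6 remains.
(5,2) = 3: row 5 has {1,2,5,6,7,8,9}; col 2 has {2,4,6,7,9}; box has {1,2,4,6,7,9} → only 3 remains.
(5,4) = 4: row 5 has {1,2,3,5,6,7,8,9}; col 4 has {2,3,6,7,9}; box has {1,2,3,5,6,7,8,9} → only 4 remains.
(8,5) = 2: row 8 has {3,4,6,7}; col 5 has {1,3,4,5,8,9}; box has {3,4} → only 2 remains.
(8,6) = 9: row 8 has {2,3,4,6,7}; col 6 has {1,2,3,4,5,6,7,8}; box has {2,3,4} → only 9 remains.
(8,7) = 5: row 8 has {2,3,4,6,7,9}; col 7 has {1,3,4,6,7,8,9}; box has {1,3,4,6,7,8,9} → only 5 remains.
(9,5) = 7: row 9 has {1,3,4,6,9}; col 5 has {1,2,3,4,5,8,9}; box has {2,3,4,9} → only 7 remains.
(9,7) = 2: row 9 has {1,3,4,6,7,9}; col 7 has {1,3,4,5,6,7,8,9}; box has {1,3,4,5,6,7,8,9} → only 2 remains.
(7,5) = 6: row 7 has {3,4,7,8,9}; col 5 has {1,2,3,4,5,7,8,9}; box has {2,3,4,7,9} → only 6 remains.
(8,1) = 8: row 8 has {2,3,4,5,6,7,9}; col 1 has {1,3,4,6,7,9}; box has {3,4,6,7,9} → only 8 remains.
(8,4) = 1: row 8 has {2,3,4,5,6,7,8,9}; col 4 has {2,3,4,6,7,9}; box has {2,3,4,6,7,9} → only 1 remains.
(9,2) = 5: row 9 has {1,2,3,4,6,7,9}; col 2 has {2,3,4,6,7,9}; box has {3,4,6,7,8,9} → only 5 remains.
(9,4) = 8: row 9 has {1,2,3,4,5,6,7,9}; col 4 has {1,2,3,4,6,7,9}; box has {1,2,3,4,6,7,9} → only 8 remains.
(6,1) = 5: row 6 has {1,2,3,4,6,7,9}; col 1 has {1,3,4,6,7,8,9}; box has {1,2,3,4,6,7,9} → only 5 remains.
(6,2) = 8: row 6 has {1,2,3,4,5,6,7,9}; col 2 has {2,3,4,5,6,7,9}; box has {1,2,3,4,5,6,7,9} → only 8 remains.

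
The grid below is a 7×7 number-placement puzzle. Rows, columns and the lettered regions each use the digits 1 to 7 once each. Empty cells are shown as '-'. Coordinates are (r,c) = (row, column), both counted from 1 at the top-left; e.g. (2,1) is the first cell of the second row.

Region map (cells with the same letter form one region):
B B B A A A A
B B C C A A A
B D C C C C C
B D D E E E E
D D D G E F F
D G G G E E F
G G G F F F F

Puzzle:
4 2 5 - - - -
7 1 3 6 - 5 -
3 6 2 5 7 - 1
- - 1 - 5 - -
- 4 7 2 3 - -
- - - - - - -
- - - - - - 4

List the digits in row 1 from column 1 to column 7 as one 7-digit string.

(2,7) = 2: row 2 has {1,3,5,6,7}; col 7 has {1,4}; region has {5} → only 2 remains.
(3,6) = 4: row 3 has {1,2,3,5,6,7}; col 6 has {5}; region has {1,2,3,5,6,7} → only 4 remains.
(4,1) = 6: row 4 has {1,5}; col 1 has {3,4,7}; region has {1,2,3,4,5,7} → only 6 remains.
(4,2) = 3: row 4 has {1,5,6}; col 2 has {1,2,4,6}; region has {1,4,6,7} → only 3 remains.
(4,7) = 7: row 4 has {1,3,5,6}; col 7 has {1,2,4}; region has {3,5} → only 7 remains.
(5,1) = 5: row 5 has {2,3,4,7}; col 1 has {3,4,6,7}; region has {1,3,4,6,7} → only 5 remains.
(5,7) = 6: row 5 has {2,3,4,5,7}; col 7 has {1,2,4,7}; region has {4} → only 6 remains.
(6,1) = 2: row 6 has {}; col 1 has {3,4,5,6,7}; region has {1,3,4,5,6,7} → only 2 remains.
(7,1) = 1: row 7 has {4}; col 1 has {2,3,4,5,6,7}; region has {2} → only 1 remains.
(7,3) = 6: row 7 has {1,4}; col 3 has {1,2,3,5,7}; region has {1,2} → only 6 remains.
(7,5) = 2: row 7 has {1,4,6}; col 5 has {3,5,7}; region has {4,6} → only 2 remains.
(1,7) = 3: row 1 has {2,4,5}; col 7 has {1,2,4,6,7}; region has {2,5} → only 3 remains.
(2,5) = 4: row 2 has {1,2,3,5,6,7}; col 5 has {2,3,5,7}; region has {2,3,5} → only 4 remains.
(4,4) = 4: row 4 has {1,3,5,6,7}; col 4 has {2,5,6}; region has {3,5,7} → only 4 remains.
(4,6) = 2: row 4 has {1,3,4,5,6,7}; col 6 has {4,5}; region has {3,4,5,7} → only 2 remains.
(5,6) = 1: row 5 has {2,3,4,5,6,7}; col 6 has {2,4,5}; region has {2,4,6} → only 1 remains.
(6,3) = 4: row 6 has {2}; col 3 has {1,2,3,5,6,7}; region has {1,2,6} → only 4 remains.
(6,6) = 6: row 6 has {2,4}; col 6 has {1,2,4,5}; region has {2,3,4,5,7} → only 6 remains.
(6,7) = 5: row 6 has {2,4,6}; col 7 has {1,2,3,4,6,7}; region has {1,2,4,6} → only 5 remains.
(1,6) = 7: row 1 has {2,3,4,5}; col 6 has {1,2,4,5,6}; region has {2,3,4,5} → only 7 remains.
(6,2) = 7: row 6 has {2,4,5,6}; col 2 has {1,2,3,4,6}; region has {1,2,4,6} → only 7 remains.
(6,4) = 3: row 6 has {2,4,5,6,7}; col 4 has {2,4,5,6}; region has {1,2,4,6,7} → only 3 remains.
(6,5) = 1: row 6 has {2,3,4,5,6,7}; col 5 has {2,3,4,5,7}; region has {2,3,4,5,6,7} → only 1 remains.
(7,2) = 5: row 7 has {1,2,4,6}; col 2 has {1,2,3,4,6,7}; region has {1,2,3,4,6,7} → only 5 remains.
(7,4) = 7: row 7 has {1,2,4,5,6}; col 4 has {2,3,4,5,6}; region has {1,2,4,5,6} → only 7 remains.
(7,6) = 3: row 7 has {1,2,4,5,6,7}; col 6 has {1,2,4,5,6,7}; region has {1,2,4,5,6,7} → only 3 remains.
(1,4) = 1: row 1 has {2,3,4,5,7}; col 4 has {2,3,4,5,6,7}; region has {2,3,4,5,7} → only 1 remains.
(1,5) = 6: row 1 has {1,2,3,4,5,7}; col 5 has {1,2,3,4,5,7}; region has {1,2,3,4,5,7} → only 6 remains.

4251673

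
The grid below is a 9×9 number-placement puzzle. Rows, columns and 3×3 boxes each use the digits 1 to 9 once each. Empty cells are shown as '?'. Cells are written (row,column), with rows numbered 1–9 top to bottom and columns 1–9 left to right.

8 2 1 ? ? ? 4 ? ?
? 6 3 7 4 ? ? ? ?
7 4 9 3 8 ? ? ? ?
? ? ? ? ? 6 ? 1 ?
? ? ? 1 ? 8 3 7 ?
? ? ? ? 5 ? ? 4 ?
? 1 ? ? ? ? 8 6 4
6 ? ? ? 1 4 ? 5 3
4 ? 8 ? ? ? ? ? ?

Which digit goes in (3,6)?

1

(2,1) = 5 (sole candidate).
(3,8) = 2 (sole candidate).
(9,8) = 9 (sole candidate).
(1,8) = 3 (sole candidate).
(2,8) = 8 (sole candidate).
(1,9) = 7 (hidden single in row 1).
(2,6) = 2 (hidden single in row 2).
(5,3) = 4 (hidden single in row 5).
(4,4) = 4 (hidden single in row 4).
(5,9) = 6 (hidden single in row 5).
(3,7) = 6 (hidden single in row 3).
(5,2) = 5 (hidden single in row 5).
(6,1) = 1 (hidden single in row 6).
(6,3) = 6 (hidden single in row 6).
(8,4) = 8 (hidden single in row 8).
(8,2) = 9 (hidden single in row 8).
(7,3) = 5 (hidden single in column 3).
(3,6) = 1: in column 6, 1 can only go here (every other open cell in that column sees a 1).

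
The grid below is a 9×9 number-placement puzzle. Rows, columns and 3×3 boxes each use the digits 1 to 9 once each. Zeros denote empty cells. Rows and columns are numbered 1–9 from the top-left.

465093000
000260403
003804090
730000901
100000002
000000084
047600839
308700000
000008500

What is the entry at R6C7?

7

R1C4 = 1 (sole candidate).
R3C1 = 2 (sole candidate).
R7C1 = 5 (sole candidate).
R8C9 = 6 (sole candidate).
R9C9 = 7 (sole candidate).
R1C9 = 8 (sole candidate).
R3C9 = 5 (sole candidate).
R3C5 = 7 (sole candidate).
R2C6 = 5 (sole candidate).
R3C2 = 1 (sole candidate).
R3C7 = 6 (sole candidate).
R2C3 = 9 (sole candidate).
R2C1 = 8 (sole candidate).
R2C2 = 7 (sole candidate).
R2C8 = 1 (sole candidate).
R4C5 = 8 (hidden single in row 4).
R5C2 = 8 (hidden single in row 5).
R8C5 = 5 (hidden single in row 8).
R8C8 = 4 (hidden single in row 8).
R9C8 = 2 (sole candidate).
R1C8 = 7 (sole candidate).
R8C7 = 1 (sole candidate).
R9C2 = 9 (sole candidate).
R1C7 = 2 (sole candidate).
R8C2 = 2 (sole candidate).
R8C6 = 9 (sole candidate).
R9C1 = 6 (sole candidate).
R9C3 = 1 (sole candidate).
R6C1 = 9 (sole candidate).
R6C2 = 5 (sole candidate).
R6C4 = 3 (sole candidate).
R6C7 = 7: row 6 has {3,4,5,8,9}; col 7 has {1,2,4,5,6,8,9}; box has {1,2,4,8,9} → only 7 remains.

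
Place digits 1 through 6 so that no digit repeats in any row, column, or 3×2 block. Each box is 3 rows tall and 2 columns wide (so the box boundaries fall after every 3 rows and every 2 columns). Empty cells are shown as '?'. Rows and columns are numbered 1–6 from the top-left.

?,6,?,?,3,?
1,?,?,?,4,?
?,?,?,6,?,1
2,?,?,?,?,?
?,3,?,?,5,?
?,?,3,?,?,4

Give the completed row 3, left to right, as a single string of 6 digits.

354621

row 3, column 5 = 2: row 3 has {1,6}; col 5 has {3,4,5}; box has {1,3,4} → only 2 remains.
row 1, column 6 = 5 (sole candidate).
row 2, column 6 = 6 (sole candidate).
row 4, column 6 = 3 (sole candidate).
row 5, column 6 = 2 (sole candidate).
row 1, column 1 = 4 (sole candidate).
row 3, column 2 = 5: row 3 has {1,2,6}; col 2 has {3,6}; box has {1,4,6} → only 5 remains.
row 3, column 3 = 4: row 3 has {1,2,5,6}; col 3 has {3}; box has {6} → only 4 remains.
row 5, column 1 = 6 (sole candidate).
row 5, column 3 = 1 (sole candidate).
row 5, column 4 = 4 (sole candidate).
row 6, column 1 = 5 (sole candidate).
row 6, column 2 = 1 (sole candidate).
row 6, column 4 = 2 (sole candidate).
row 6, column 5 = 6 (sole candidate).
row 1, column 3 = 2 (sole candidate).
row 1, column 4 = 1 (sole candidate).
row 2, column 2 = 2 (sole candidate).
row 2, column 3 = 5 (sole candidate).
row 2, column 4 = 3 (sole candidate).
row 3, column 1 = 3: row 3 has {1,2,4,5,6}; col 1 has {1,2,4,5,6}; box has {1,2,4,5,6} → only 3 remains.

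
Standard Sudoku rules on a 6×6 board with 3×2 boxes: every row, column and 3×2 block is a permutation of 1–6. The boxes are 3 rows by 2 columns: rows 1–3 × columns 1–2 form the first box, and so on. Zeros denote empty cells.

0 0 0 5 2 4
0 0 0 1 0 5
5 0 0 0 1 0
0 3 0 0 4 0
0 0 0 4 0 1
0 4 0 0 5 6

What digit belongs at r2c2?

2

r3c6 = 3: row 3 has {1,5}; col 6 has {1,4,5,6}; box has {1,2,4,5} → only 3 remains.
r4c6 = 2: row 4 has {3,4}; col 6 has {1,3,4,5,6}; box has {1,4,5,6} → only 2 remains.
r5c5 = 3: row 5 has {1,4}; col 5 has {1,2,4,5}; box has {1,2,4,5,6} → only 3 remains.
r2c5 = 6: row 2 has {1,5}; col 5 has {1,2,3,4,5}; box has {1,2,3,4,5} → only 6 remains.
r4c4 = 6: row 4 has {2,3,4}; col 4 has {1,4,5}; box has {4} → only 6 remains.
r2c2 = 2: row 2 has {1,5,6}; col 2 has {3,4}; box has {5} → only 2 remains.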